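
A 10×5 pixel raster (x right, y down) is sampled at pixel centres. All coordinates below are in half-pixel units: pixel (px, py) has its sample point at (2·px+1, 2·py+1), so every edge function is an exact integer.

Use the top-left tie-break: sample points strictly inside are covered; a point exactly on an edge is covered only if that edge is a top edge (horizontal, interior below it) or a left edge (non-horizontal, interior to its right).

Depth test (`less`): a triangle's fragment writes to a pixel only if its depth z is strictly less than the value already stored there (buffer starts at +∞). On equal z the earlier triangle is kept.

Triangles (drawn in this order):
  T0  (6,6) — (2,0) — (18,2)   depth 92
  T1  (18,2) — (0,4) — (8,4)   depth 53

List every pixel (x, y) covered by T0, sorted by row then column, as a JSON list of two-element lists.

T0:
  2·area = 88
  edge (6, 6)→(2, 0): d=(-4,-6) top-left  bias=+0
  edge (2, 0)→(18, 2): d=(16,2) right/bottom  bias=-1
  edge (18, 2)→(6, 6): d=(-12,4) right/bottom  bias=-1
    (1,0)@(3, 1): e=[2,14,72] → X
    (2,0)@(5, 1): e=[14,10,64] → X
    (3,0)@(7, 1): e=[26,6,56] → X
    (4,0)@(9, 1): e=[38,2,48] → X
    (5,0)@(11, 1): e=[50,-2,40] → .
    (1,1)@(3, 3): e=[-6,46,48] → .
    (2,1)@(5, 3): e=[6,42,40] → X
    (5,1)@(11, 3): e=[42,30,16] → X
    (6,1)@(13, 3): e=[54,26,8] → X
    (7,1)@(15, 3): e=[66,22,0] → .  [on edge]
    (2,2)@(5, 5): e=[-2,74,16] → .
    (3,2)@(7, 5): e=[10,70,8] → X
    (4,2)@(9, 5): e=[22,66,0] → .  [on edge]
    (1,3)@(3, 7): e=[-22,110,0] → .  [on edge]
  covered (10 px):
    . X X X X . . . . .
    . . X X X X X . . .
    . . . X . . . . . .
    . . . . . . . . . .
    . . . . . . . . . .
T1:
  2·area = 16  (B↔C swapped to make it positive)
  edge (18, 2)→(8, 4): d=(-10,2) right/bottom  bias=-1
  edge (8, 4)→(0, 4): d=(-8,0) right/bottom  bias=-1
  edge (0, 4)→(18, 2): d=(18,-2) top-left  bias=+0
    (4,1)@(9, 3): e=[8,8,0] → X  [on edge]
    (5,1)@(11, 3): e=[4,8,4] → X
    (6,1)@(13, 3): e=[0,8,8] → .  [on edge]
    (1,2)@(3, 5): e=[0,-8,24] → .  [on edge]
    (4,2)@(9, 5): e=[-12,-8,36] → .
    (5,2)@(11, 5): e=[-16,-8,40] → .
  covered (2 px):
    . . . . . . . . . .
    . . . . X X . . . .
    . . . . . . . . . .
    . . . . . . . . . .
    . . . . . . . . . .

Final: [[1,0],[2,0],[3,0],[4,0],[2,1],[3,1],[4,1],[5,1],[6,1],[3,2]]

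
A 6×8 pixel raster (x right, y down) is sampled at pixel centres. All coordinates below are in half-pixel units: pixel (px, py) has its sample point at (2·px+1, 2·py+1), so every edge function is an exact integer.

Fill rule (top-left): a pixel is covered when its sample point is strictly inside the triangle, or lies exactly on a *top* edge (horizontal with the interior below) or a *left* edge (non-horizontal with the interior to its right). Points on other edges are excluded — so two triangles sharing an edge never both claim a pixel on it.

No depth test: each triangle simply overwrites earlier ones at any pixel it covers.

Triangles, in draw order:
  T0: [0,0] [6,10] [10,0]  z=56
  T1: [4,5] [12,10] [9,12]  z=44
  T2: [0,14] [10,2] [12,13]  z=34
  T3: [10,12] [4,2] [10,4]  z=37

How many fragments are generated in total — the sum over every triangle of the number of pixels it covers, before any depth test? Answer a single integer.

T0:
  2·area = 100  (B↔C swapped to make it positive)
  edge (0, 0)→(10, 0): d=(10,0) top-left  bias=+0
  edge (10, 0)→(6, 10): d=(-4,10) right/bottom  bias=-1
  edge (6, 10)→(0, 0): d=(-6,-10) top-left  bias=+0
    (0,0)@(1, 1): e=[10,86,4] → #
    (1,0)@(3, 1): e=[10,66,24] → #
    (2,0)@(5, 1): e=[10,46,44] → #
    (3,0)@(7, 1): e=[10,26,64] → #
    (4,0)@(9, 1): e=[10,6,84] → #
    (5,0)@(11, 1): e=[10,-14,104] → ·
    (0,1)@(1, 3): e=[30,78,-8] → ·
    (1,1)@(3, 3): e=[30,58,12] → #
    (4,1)@(9, 3): e=[30,-2,72] → ·
    (1,2)@(3, 5): e=[50,50,0] → #  [on edge]
    (4,2)@(9, 5): e=[50,-10,60] → ·
    (1,3)@(3, 7): e=[70,42,-12] → ·
    (4,7)@(9, 15): e=[150,-50,0] → ·  [on edge]
  covered (13 px):
    # # # # # ·
    · # # # · ·
    · # # # · ·
    · · # # · ·
    · · · · · ·
    · · · · · ·
    · · · · · ·
    · · · · · ·
T1:
  2·area = 31
  edge (4, 5)→(12, 10): d=(8,5) right/bottom  bias=-1
  edge (12, 10)→(9, 12): d=(-3,2) right/bottom  bias=-1
  edge (9, 12)→(4, 5): d=(-5,-7) top-left  bias=+0
    (3,3)@(7, 7): e=[1,19,11] → #
    (4,3)@(9, 7): e=[-9,15,25] → ·
    (3,4)@(7, 9): e=[17,13,1] → #
    (4,4)@(9, 9): e=[7,9,15] → #
    (5,4)@(11, 9): e=[-3,5,29] → ·
    (3,5)@(7, 11): e=[33,7,-9] → ·
    (4,5)@(9, 11): e=[23,3,5] → #
    (5,5)@(11, 11): e=[13,-1,19] → ·
    (4,6)@(9, 13): e=[39,-3,-5] → ·
  covered (4 px):
    · · · · · ·
    · · · · · ·
    · · · · · ·
    · · · # · ·
    · · · # # ·
    · · · · # ·
    · · · · · ·
    · · · · · ·
T2:
  2·area = 134
  edge (0, 14)→(10, 2): d=(10,-12) top-left  bias=+0
  edge (10, 2)→(12, 13): d=(2,11) right/bottom  bias=-1
  edge (12, 13)→(0, 14): d=(-12,1) right/bottom  bias=-1
    (4,2)@(9, 5): e=[18,17,99] → #
    (5,2)@(11, 5): e=[42,-5,97] → ·
    (3,3)@(7, 7): e=[14,43,77] → #
    (5,3)@(11, 7): e=[62,-1,73] → ·
    (2,4)@(5, 9): e=[10,69,55] → #
    (5,4)@(11, 9): e=[82,3,49] → #
    (1,5)@(3, 11): e=[6,95,33] → #
    (0,6)@(1, 13): e=[2,121,11] → #
    (0,7)@(1, 15): e=[22,125,-13] → ·
    (1,7)@(3, 15): e=[46,103,-15] → ·
    (2,7)@(5, 15): e=[70,81,-17] → ·
    (3,7)@(7, 15): e=[94,59,-19] → ·
  covered (18 px):
    · · · · · ·
    · · · · · ·
    · · · · # ·
    · · · # # ·
    · · # # # #
    · # # # # #
    # # # # # #
    · · · · · ·
T3:
  2·area = 48
  edge (10, 12)→(4, 2): d=(-6,-10) top-left  bias=+0
  edge (4, 2)→(10, 4): d=(6,2) right/bottom  bias=-1
  edge (10, 4)→(10, 12): d=(0,8) right/bottom  bias=-1
    (0,0)@(1, 1): e=[-24,0,72] → ·  [on edge]
    (2,1)@(5, 3): e=[4,4,40] → #
    (3,1)@(7, 3): e=[24,0,24] → ·  [on edge]
    (2,2)@(5, 5): e=[-8,16,40] → ·
    (3,2)@(7, 5): e=[12,12,24] → #
    (4,2)@(9, 5): e=[32,8,8] → #
    (5,2)@(11, 5): e=[52,4,-8] → ·
    (3,3)@(7, 7): e=[0,24,24] → #  [on edge]
    (5,3)@(11, 7): e=[40,16,-8] → ·
    (3,4)@(7, 9): e=[-12,36,24] → ·
    (4,4)@(9, 9): e=[8,32,8] → #
    (5,4)@(11, 9): e=[28,28,-8] → ·
  covered (6 px):
    · · · · · ·
    · · # · · ·
    · · · # # ·
    · · · # # ·
    · · · · # ·
    · · · · · ·
    · · · · · ·
    · · · · · ·

Final: 41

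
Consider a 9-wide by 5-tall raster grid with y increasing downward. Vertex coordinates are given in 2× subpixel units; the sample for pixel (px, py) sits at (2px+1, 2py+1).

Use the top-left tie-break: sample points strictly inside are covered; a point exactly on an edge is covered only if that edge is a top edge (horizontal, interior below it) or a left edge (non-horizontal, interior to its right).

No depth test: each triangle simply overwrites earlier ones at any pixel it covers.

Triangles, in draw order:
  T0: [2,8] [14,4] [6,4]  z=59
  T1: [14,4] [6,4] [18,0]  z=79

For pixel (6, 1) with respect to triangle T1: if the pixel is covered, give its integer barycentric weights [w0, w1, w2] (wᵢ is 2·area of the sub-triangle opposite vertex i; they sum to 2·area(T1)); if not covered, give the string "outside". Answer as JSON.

T0:
  2·area = 32  (B↔C swapped to make it positive)
  edge (2, 8)→(6, 4): d=(4,-4) top-left  bias=+0
  edge (6, 4)→(14, 4): d=(8,0) top-left  bias=+0
  edge (14, 4)→(2, 8): d=(-12,4) right/bottom  bias=-1
    (4,0)@(9, 1): e=[0,-24,56] → .  [on edge]
    (3,1)@(7, 3): e=[0,-8,40] → .  [on edge]
    (8,1)@(17, 3): e=[40,-8,0] → .  [on edge]
    (2,2)@(5, 5): e=[0,8,24] → X  [on edge]
    (3,2)@(7, 5): e=[8,8,16] → X
    (4,2)@(9, 5): e=[16,8,8] → X
    (5,2)@(11, 5): e=[24,8,0] → .  [on edge]
    (1,3)@(3, 7): e=[0,24,8] → X  [on edge]
    (2,3)@(5, 7): e=[8,24,0] → .  [on edge]
    (3,3)@(7, 7): e=[16,24,-8] → .
    (4,3)@(9, 7): e=[24,24,-16] → .
    (0,4)@(1, 9): e=[0,40,-8] → .  [on edge]
  covered (4 px):
    . . . . . . . . .
    . . . . . . . . .
    . . X X X . . . .
    . X . . . . . . .
    . . . . . . . . .
T1:
  2·area = 32
  edge (14, 4)→(6, 4): d=(-8,0) right/bottom  bias=-1
  edge (6, 4)→(18, 0): d=(12,-4) top-left  bias=+0
  edge (18, 0)→(14, 4): d=(-4,4) right/bottom  bias=-1
    (7,0)@(15, 1): e=[24,0,8] → X  [on edge]
    (8,0)@(17, 1): e=[24,8,0] → .  [on edge]
    (4,1)@(9, 3): e=[8,0,24] → X  [on edge]
    (5,1)@(11, 3): e=[8,8,16] → X
    (6,1)@(13, 3): e=[8,16,8] → X
    (7,1)@(15, 3): e=[8,24,0] → .  [on edge]
    (1,2)@(3, 5): e=[-8,0,40] → .  [on edge]
    (4,2)@(9, 5): e=[-8,24,16] → .
    (5,2)@(11, 5): e=[-8,32,8] → .
    (6,2)@(13, 5): e=[-8,40,0] → .  [on edge]
    (5,3)@(11, 7): e=[-24,56,0] → .  [on edge]
    (4,4)@(9, 9): e=[-40,72,0] → .  [on edge]
  covered (4 px):
    . . . . . . . X .
    . . . . X X X . .
    . . . . . . . . .
    . . . . . . . . .
    . . . . . . . . .

Result: [16,8,8]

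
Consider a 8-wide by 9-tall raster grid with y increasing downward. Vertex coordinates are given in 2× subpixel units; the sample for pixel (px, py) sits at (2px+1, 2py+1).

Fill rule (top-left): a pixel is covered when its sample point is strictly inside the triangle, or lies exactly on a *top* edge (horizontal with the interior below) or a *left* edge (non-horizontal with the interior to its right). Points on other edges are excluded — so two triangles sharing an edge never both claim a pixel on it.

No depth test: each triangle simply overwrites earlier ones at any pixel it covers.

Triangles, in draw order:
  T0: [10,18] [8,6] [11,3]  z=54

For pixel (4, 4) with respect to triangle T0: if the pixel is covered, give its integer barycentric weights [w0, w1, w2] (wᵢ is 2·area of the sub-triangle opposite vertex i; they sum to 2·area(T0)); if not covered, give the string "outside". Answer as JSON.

T0:
  2·area = 42
  edge (10, 18)→(8, 6): d=(-2,-12) top-left  bias=+0
  edge (8, 6)→(11, 3): d=(3,-3) top-left  bias=+0
  edge (11, 3)→(10, 18): d=(-1,15) right/bottom  bias=-1
    (6,0)@(13, 1): e=[70,0,-28] → ·  [on edge]
    (5,1)@(11, 3): e=[42,0,0] → ·  [on edge]
    (4,2)@(9, 5): e=[14,0,28] → █  [on edge]
    (5,2)@(11, 5): e=[38,6,-2] → ·
    (3,3)@(7, 7): e=[-14,0,56] → ·  [on edge]
    (4,3)@(9, 7): e=[10,6,26] → █
    (5,3)@(11, 7): e=[34,12,-4] → ·
    (2,4)@(5, 9): e=[-42,0,84] → ·  [on edge]
    (4,4)@(9, 9): e=[6,12,24] → █
    (5,4)@(11, 9): e=[30,18,-6] → ·
    (1,5)@(3, 11): e=[-70,0,112] → ·  [on edge]
    (4,5)@(9, 11): e=[2,18,22] → █
    (0,6)@(1, 13): e=[-98,0,140] → ·  [on edge]
  covered (4 px):
    · · · · · · · ·
    · · · · · · · ·
    · · · · █ · · ·
    · · · · █ · · ·
    · · · · █ · · ·
    · · · · █ · · ·
    · · · · · · · ·
    · · · · · · · ·
    · · · · · · · ·

Answer: [12,24,6]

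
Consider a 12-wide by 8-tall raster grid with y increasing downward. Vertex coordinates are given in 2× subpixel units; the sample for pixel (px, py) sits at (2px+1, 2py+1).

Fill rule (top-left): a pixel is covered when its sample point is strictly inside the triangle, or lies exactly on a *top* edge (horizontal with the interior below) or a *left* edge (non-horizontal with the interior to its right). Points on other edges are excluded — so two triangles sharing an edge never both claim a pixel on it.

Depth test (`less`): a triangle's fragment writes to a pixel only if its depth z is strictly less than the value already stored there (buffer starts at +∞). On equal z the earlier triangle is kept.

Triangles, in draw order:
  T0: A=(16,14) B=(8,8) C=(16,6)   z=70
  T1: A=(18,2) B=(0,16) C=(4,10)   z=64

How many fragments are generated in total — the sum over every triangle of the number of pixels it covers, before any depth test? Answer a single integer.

T0:
  2·area = 64
  edge (16, 14)→(8, 8): d=(-8,-6) top-left  bias=+0
  edge (8, 8)→(16, 6): d=(8,-2) top-left  bias=+0
  edge (16, 6)→(16, 14): d=(0,8) right/bottom  bias=-1
    (6,3)@(13, 7): e=[38,2,24] → #
    (7,3)@(15, 7): e=[50,6,8] → #
    (8,3)@(17, 7): e=[62,10,-8] → ·
    (5,4)@(11, 9): e=[10,14,40] → #
    (8,4)@(17, 9): e=[46,26,-8] → ·
    (5,5)@(11, 11): e=[-6,30,40] → ·
    (6,5)@(13, 11): e=[6,34,24] → #
    (8,5)@(17, 11): e=[30,42,-8] → ·
    (6,6)@(13, 13): e=[-10,50,24] → ·
    (7,6)@(15, 13): e=[2,54,8] → #
    (8,6)@(17, 13): e=[14,58,-8] → ·
    (7,7)@(15, 15): e=[-14,70,8] → ·
  covered (8 px):
    · · · · · · · · · · · ·
    · · · · · · · · · · · ·
    · · · · · · · · · · · ·
    · · · · · · # # · · · ·
    · · · · · # # # · · · ·
    · · · · · · # # · · · ·
    · · · · · · · # · · · ·
    · · · · · · · · · · · ·
T1:
  2·area = 52
  edge (18, 2)→(0, 16): d=(-18,14) right/bottom  bias=-1
  edge (0, 16)→(4, 10): d=(4,-6) top-left  bias=+0
  edge (4, 10)→(18, 2): d=(14,-8) top-left  bias=+0
    (6,2)@(13, 5): e=[16,34,2] → #
    (7,2)@(15, 5): e=[-12,46,18] → ·
    (5,3)@(11, 7): e=[8,30,14] → #
    (6,3)@(13, 7): e=[-20,42,30] → ·
    (3,4)@(7, 9): e=[28,14,10] → #
    (4,4)@(9, 9): e=[0,26,26] → ·  [on edge]
    (5,4)@(11, 9): e=[-28,38,42] → ·
    (2,5)@(5, 11): e=[20,10,22] → #
    (3,5)@(7, 11): e=[-8,22,38] → ·
    (1,6)@(3, 13): e=[12,6,34] → #
    (2,6)@(5, 13): e=[-16,18,50] → ·
    (0,7)@(1, 15): e=[4,2,46] → #
  covered (6 px):
    · · · · · · · · · · · ·
    · · · · · · · · · · · ·
    · · · · · · # · · · · ·
    · · · · · # · · · · · ·
    · · · # · · · · · · · ·
    · · # · · · · · · · · ·
    · # · · · · · · · · · ·
    # · · · · · · · · · · ·

Result: 14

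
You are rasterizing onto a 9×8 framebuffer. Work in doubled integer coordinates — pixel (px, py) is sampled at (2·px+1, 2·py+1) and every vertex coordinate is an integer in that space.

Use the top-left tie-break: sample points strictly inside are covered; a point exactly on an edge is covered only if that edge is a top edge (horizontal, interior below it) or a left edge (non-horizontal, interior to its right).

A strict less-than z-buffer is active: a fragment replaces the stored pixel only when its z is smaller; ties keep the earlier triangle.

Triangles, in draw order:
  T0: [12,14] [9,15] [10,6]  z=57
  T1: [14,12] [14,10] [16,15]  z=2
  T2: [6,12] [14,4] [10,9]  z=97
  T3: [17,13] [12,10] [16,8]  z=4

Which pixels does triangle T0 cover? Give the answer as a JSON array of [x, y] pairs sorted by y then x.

T0:
  2·area = 26
  edge (12, 14)→(9, 15): d=(-3,1) right/bottom  bias=-1
  edge (9, 15)→(10, 6): d=(1,-9) top-left  bias=+0
  edge (10, 6)→(12, 14): d=(2,8) right/bottom  bias=-1
    (5,5)@(11, 11): e=[10,14,2] → X
    (6,5)@(13, 11): e=[8,32,-14] → .
    (5,6)@(11, 13): e=[4,16,6] → X
    (6,6)@(13, 13): e=[2,34,-10] → .
    (7,6)@(15, 13): e=[0,52,-26] → .  [on edge]
    (4,7)@(9, 15): e=[0,0,26] → .  [on edge]
    (5,7)@(11, 15): e=[-2,18,10] → .
  covered (2 px):
    . . . . . . . . .
    . . . . . . . . .
    . . . . . . . . .
    . . . . . . . . .
    . . . . . . . . .
    . . . . . X . . .
    . . . . . X . . .
    . . . . . . . . .
T1:
  2·area = 4
  edge (14, 12)→(14, 10): d=(0,-2) top-left  bias=+0
  edge (14, 10)→(16, 15): d=(2,5) right/bottom  bias=-1
  edge (16, 15)→(14, 12): d=(-2,-3) top-left  bias=+0
    (7,6)@(15, 13): e=[2,1,1] → X
    (8,6)@(17, 13): e=[6,-9,7] → .
    (7,7)@(15, 15): e=[2,5,-3] → .
  covered (1 px):
    . . . . . . . . .
    . . . . . . . . .
    . . . . . . . . .
    . . . . . . . . .
    . . . . . . . . .
    . . . . . . . . .
    . . . . . . . X .
    . . . . . . . . .
T2:
  2·area = 8
  edge (6, 12)→(14, 4): d=(8,-8) top-left  bias=+0
  edge (14, 4)→(10, 9): d=(-4,5) right/bottom  bias=-1
  edge (10, 9)→(6, 12): d=(-4,3) right/bottom  bias=-1
    (8,0)@(17, 1): e=[0,-3,11] → .  [on edge]
    (7,1)@(15, 3): e=[0,-1,9] → .  [on edge]
    (6,2)@(13, 5): e=[0,1,7] → X  [on edge]
    (7,2)@(15, 5): e=[16,-9,1] → .
    (5,3)@(11, 7): e=[0,3,5] → X  [on edge]
    (6,3)@(13, 7): e=[16,-7,-1] → .
    (4,4)@(9, 9): e=[0,5,3] → X  [on edge]
    (5,4)@(11, 9): e=[16,-5,-3] → .
    (3,5)@(7, 11): e=[0,7,1] → X  [on edge]
    (4,5)@(9, 11): e=[16,-3,-5] → .
    (2,6)@(5, 13): e=[0,9,-1] → .  [on edge]
    (3,6)@(7, 13): e=[16,-1,-7] → .
    (1,7)@(3, 15): e=[0,11,-3] → .  [on edge]
  covered (4 px):
    . . . . . . . . .
    . . . . . . . . .
    . . . . . . X . .
    . . . . . X . . .
    . . . . X . . . .
    . . . X . . . . .
    . . . . . . . . .
    . . . . . . . . .
T3:
  2·area = 22
  edge (17, 13)→(12, 10): d=(-5,-3) top-left  bias=+0
  edge (12, 10)→(16, 8): d=(4,-2) top-left  bias=+0
  edge (16, 8)→(17, 13): d=(1,5) right/bottom  bias=-1
    (7,1)@(15, 3): e=[44,-22,0] → .  [on edge]
    (3,3)@(7, 7): e=[0,-22,44] → .  [on edge]
    (7,4)@(15, 9): e=[14,2,6] → X
    (8,4)@(17, 9): e=[20,6,-4] → .
    (7,5)@(15, 11): e=[4,10,8] → X
    (8,5)@(17, 11): e=[10,14,-2] → .
    (7,6)@(15, 13): e=[-6,18,10] → .
    (8,6)@(17, 13): e=[0,22,0] → .  [on edge]
  covered (2 px):
    . . . . . . . . .
    . . . . . . . . .
    . . . . . . . . .
    . . . . . . . . .
    . . . . . . . X .
    . . . . . . . X .
    . . . . . . . . .
    . . . . . . . . .

Result: [[5,5],[5,6]]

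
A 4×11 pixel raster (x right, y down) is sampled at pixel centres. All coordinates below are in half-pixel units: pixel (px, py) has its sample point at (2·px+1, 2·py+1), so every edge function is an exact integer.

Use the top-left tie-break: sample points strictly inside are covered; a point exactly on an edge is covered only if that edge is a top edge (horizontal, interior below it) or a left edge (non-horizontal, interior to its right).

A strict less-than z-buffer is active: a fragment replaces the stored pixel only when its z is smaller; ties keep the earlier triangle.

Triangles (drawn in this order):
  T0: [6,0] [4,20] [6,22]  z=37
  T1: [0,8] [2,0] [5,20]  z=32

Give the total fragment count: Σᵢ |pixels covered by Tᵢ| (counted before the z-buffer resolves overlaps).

T0:
  2·area = 44  (B↔C swapped to make it positive)
  edge (6, 0)→(6, 22): d=(0,22) right/bottom  bias=-1
  edge (6, 22)→(4, 20): d=(-2,-2) top-left  bias=+0
  edge (4, 20)→(6, 0): d=(2,-20) top-left  bias=+0
    (2,5)@(5, 11): e=[22,20,2] → █
    (3,5)@(7, 11): e=[-22,24,42] → ·
    (2,6)@(5, 13): e=[22,16,6] → █
    (3,6)@(7, 13): e=[-22,20,46] → ·
    (2,7)@(5, 15): e=[22,12,10] → █
    (3,7)@(7, 15): e=[-22,16,50] → ·
    (0,8)@(1, 17): e=[110,0,-66] → ·  [on edge]
    (2,8)@(5, 17): e=[22,8,14] → █
    (3,8)@(7, 17): e=[-22,12,54] → ·
    (1,9)@(3, 19): e=[66,0,-22] → ·  [on edge]
    (2,9)@(5, 19): e=[22,4,18] → █
    (3,9)@(7, 19): e=[-22,8,58] → ·
    (2,10)@(5, 21): e=[22,0,22] → █  [on edge]
  covered (6 px):
    · · · ·
    · · · ·
    · · · ·
    · · · ·
    · · · ·
    · · █ ·
    · · █ ·
    · · █ ·
    · · █ ·
    · · █ ·
    · · █ ·
T1:
  2·area = 64
  edge (0, 8)→(2, 0): d=(2,-8) top-left  bias=+0
  edge (2, 0)→(5, 20): d=(3,20) right/bottom  bias=-1
  edge (5, 20)→(0, 8): d=(-5,-12) top-left  bias=+0
    (0,2)@(1, 5): e=[2,35,27] → █
    (1,2)@(3, 5): e=[18,-5,51] → ·
    (0,3)@(1, 7): e=[6,41,17] → █
    (1,3)@(3, 7): e=[22,1,41] → █
    (2,3)@(5, 7): e=[38,-39,65] → ·
    (0,4)@(1, 9): e=[10,47,7] → █
    (2,4)@(5, 9): e=[42,-33,55] → ·
    (0,5)@(1, 11): e=[14,53,-3] → ·
    (1,5)@(3, 11): e=[30,13,21] → █
    (2,5)@(5, 11): e=[46,-27,45] → ·
    (1,6)@(3, 13): e=[34,19,11] → █
    (2,6)@(5, 13): e=[50,-21,35] → ·
  covered (8 px):
    · · · ·
    · · · ·
    █ · · ·
    █ █ · ·
    █ █ · ·
    · █ · ·
    · █ · ·
    · █ · ·
    · · · ·
    · · · ·
    · · · ·

Answer: 14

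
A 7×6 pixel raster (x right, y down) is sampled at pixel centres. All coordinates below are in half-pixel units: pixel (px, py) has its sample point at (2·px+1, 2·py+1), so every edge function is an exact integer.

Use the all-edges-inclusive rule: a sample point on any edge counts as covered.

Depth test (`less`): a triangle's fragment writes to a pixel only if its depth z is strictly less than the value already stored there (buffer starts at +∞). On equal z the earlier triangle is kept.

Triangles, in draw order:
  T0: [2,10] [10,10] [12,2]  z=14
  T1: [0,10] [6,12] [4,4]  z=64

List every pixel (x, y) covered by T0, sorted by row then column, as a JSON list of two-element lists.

T0:
  2·area = 64  (B↔C swapped to make it positive)
  edge (2, 10)→(12, 2): d=(10,-8) inclusive
  edge (12, 2)→(10, 10): d=(-2,8) inclusive
  edge (10, 10)→(2, 10): d=(-8,0) inclusive
    (5,1)@(11, 3): e=[2,6,56] → #
    (6,1)@(13, 3): e=[18,-10,56] → ·
    (4,2)@(9, 5): e=[6,18,40] → #
    (6,2)@(13, 5): e=[38,-14,40] → ·
    (3,3)@(7, 7): e=[10,30,24] → #
    (5,3)@(11, 7): e=[42,-2,24] → ·
    (2,4)@(5, 9): e=[14,42,8] → #
    (5,4)@(11, 9): e=[62,-6,8] → ·
    (2,5)@(5, 11): e=[34,38,-8] → ·
    (3,5)@(7, 11): e=[50,22,-8] → ·
    (4,5)@(9, 11): e=[66,6,-8] → ·
  covered (8 px):
    · · · · · · ·
    · · · · · # ·
    · · · · # # ·
    · · · # # · ·
    · · # # # · ·
    · · · · · · ·
T1:
  2·area = 44  (B↔C swapped to make it positive)
  edge (0, 10)→(4, 4): d=(4,-6) inclusive
  edge (4, 4)→(6, 12): d=(2,8) inclusive
  edge (6, 12)→(0, 10): d=(-6,-2) inclusive
    (1,3)@(3, 7): e=[6,14,24] → #
    (2,3)@(5, 7): e=[18,-2,28] → ·
    (0,4)@(1, 9): e=[2,34,8] → #
    (2,4)@(5, 9): e=[26,2,16] → #
    (3,4)@(7, 9): e=[38,-14,20] → ·
    (0,5)@(1, 11): e=[10,38,-4] → ·
    (1,5)@(3, 11): e=[22,22,0] → #  [on edge]
    (3,5)@(7, 11): e=[46,-10,8] → ·
  covered (6 px):
    · · · · · · ·
    · · · · · · ·
    · · · · · · ·
    · # · · · · ·
    # # # · · · ·
    · # # · · · ·

Result: [[5,1],[4,2],[5,2],[3,3],[4,3],[2,4],[3,4],[4,4]]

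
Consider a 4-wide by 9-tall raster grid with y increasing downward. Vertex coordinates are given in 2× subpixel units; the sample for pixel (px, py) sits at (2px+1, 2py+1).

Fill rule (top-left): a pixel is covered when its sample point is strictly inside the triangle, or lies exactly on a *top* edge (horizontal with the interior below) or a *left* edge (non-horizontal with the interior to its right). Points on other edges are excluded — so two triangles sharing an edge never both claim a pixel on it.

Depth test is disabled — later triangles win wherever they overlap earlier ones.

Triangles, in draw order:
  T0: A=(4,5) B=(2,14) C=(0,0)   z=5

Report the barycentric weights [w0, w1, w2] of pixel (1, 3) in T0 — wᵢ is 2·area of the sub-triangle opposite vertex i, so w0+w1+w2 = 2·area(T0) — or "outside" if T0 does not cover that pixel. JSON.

T0:
  2·area = 46
  edge (4, 5)→(2, 14): d=(-2,9) right/bottom  bias=-1
  edge (2, 14)→(0, 0): d=(-2,-14) top-left  bias=+0
  edge (0, 0)→(4, 5): d=(4,5) right/bottom  bias=-1
    (0,1)@(1, 3): e=[31,8,7] → X
    (1,1)@(3, 3): e=[13,36,-3] → .
    (0,2)@(1, 5): e=[27,4,15] → X
    (1,2)@(3, 5): e=[9,32,5] → X
    (2,2)@(5, 5): e=[-9,60,-5] → .
    (0,3)@(1, 7): e=[23,0,23] → X  [on edge]
    (2,3)@(5, 7): e=[-13,56,3] → .
    (0,4)@(1, 9): e=[19,-4,31] → .
    (1,4)@(3, 9): e=[1,24,21] → X
    (2,4)@(5, 9): e=[-17,52,11] → .
    (1,5)@(3, 11): e=[-3,20,29] → .
  covered (6 px):
    . . . .
    X . . .
    X X . .
    X X . .
    . X . .
    . . . .
    . . . .
    . . . .
    . . . .

Final: [28,13,5]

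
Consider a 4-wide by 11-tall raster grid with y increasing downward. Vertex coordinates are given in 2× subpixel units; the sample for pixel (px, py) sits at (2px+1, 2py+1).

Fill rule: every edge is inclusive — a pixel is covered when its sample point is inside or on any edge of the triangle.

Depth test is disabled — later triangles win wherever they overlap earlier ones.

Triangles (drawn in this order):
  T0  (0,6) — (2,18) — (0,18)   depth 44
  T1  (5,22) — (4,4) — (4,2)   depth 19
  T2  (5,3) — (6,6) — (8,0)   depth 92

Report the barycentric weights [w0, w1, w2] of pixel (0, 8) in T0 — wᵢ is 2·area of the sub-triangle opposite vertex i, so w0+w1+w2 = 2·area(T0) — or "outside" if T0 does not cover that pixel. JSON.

T0:
  2·area = 24
  edge (0, 6)→(2, 18): d=(2,12) inclusive
  edge (2, 18)→(0, 18): d=(-2,0) inclusive
  edge (0, 18)→(0, 6): d=(0,-12) inclusive
    (0,6)@(1, 13): e=[2,10,12] → X
    (1,6)@(3, 13): e=[-22,10,36] → .
    (0,7)@(1, 15): e=[6,6,12] → X
    (1,7)@(3, 15): e=[-18,6,36] → .
    (0,8)@(1, 17): e=[10,2,12] → X
    (1,8)@(3, 17): e=[-14,2,36] → .
    (0,9)@(1, 19): e=[14,-2,12] → .
  covered (3 px):
    . . . .
    . . . .
    . . . .
    . . . .
    . . . .
    . . . .
    X . . .
    X . . .
    X . . .
    . . . .
    . . . .
T1:
  2·area = 2
  edge (5, 22)→(4, 4): d=(-1,-18) inclusive
  edge (4, 4)→(4, 2): d=(0,-2) inclusive
  edge (4, 2)→(5, 22): d=(1,20) inclusive
  covered (0 px):
    . . . .
    . . . .
    . . . .
    . . . .
    . . . .
    . . . .
    . . . .
    . . . .
    . . . .
    . . . .
    . . . .
T2:
  2·area = 12  (B↔C swapped to make it positive)
  edge (5, 3)→(8, 0): d=(3,-3) inclusive
  edge (8, 0)→(6, 6): d=(-2,6) inclusive
  edge (6, 6)→(5, 3): d=(-1,-3) inclusive
    (3,0)@(7, 1): e=[0,4,8] → X  [on edge]
    (2,1)@(5, 3): e=[0,12,0] → X  [on edge]
    (3,1)@(7, 3): e=[6,0,6] → X  [on edge]
    (1,2)@(3, 5): e=[0,20,-8] → .  [on edge]
    (2,2)@(5, 5): e=[6,8,-2] → .
    (3,2)@(7, 5): e=[12,-4,4] → .
    (0,3)@(1, 7): e=[0,28,-16] → .  [on edge]
    (2,4)@(5, 9): e=[18,0,-6] → .  [on edge]
    (3,4)@(7, 9): e=[24,-12,0] → .  [on edge]
    (1,7)@(3, 15): e=[30,0,-18] → .  [on edge]
    (0,10)@(1, 21): e=[42,0,-30] → .  [on edge]
  covered (3 px):
    . . . X
    . . X X
    . . . .
    . . . .
    . . . .
    . . . .
    . . . .
    . . . .
    . . . .
    . . . .
    . . . .

Final: [2,12,10]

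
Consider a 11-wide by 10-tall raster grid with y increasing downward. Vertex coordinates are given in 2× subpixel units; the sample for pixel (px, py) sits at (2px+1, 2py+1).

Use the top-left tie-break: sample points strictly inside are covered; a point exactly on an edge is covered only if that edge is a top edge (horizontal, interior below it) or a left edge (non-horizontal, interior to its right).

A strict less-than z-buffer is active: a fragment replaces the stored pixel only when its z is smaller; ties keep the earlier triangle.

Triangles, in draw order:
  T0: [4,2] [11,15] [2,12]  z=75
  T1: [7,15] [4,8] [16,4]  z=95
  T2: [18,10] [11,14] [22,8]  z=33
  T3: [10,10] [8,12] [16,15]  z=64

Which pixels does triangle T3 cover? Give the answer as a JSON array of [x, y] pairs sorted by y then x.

T0:
  2·area = 96
  edge (4, 2)→(11, 15): d=(7,13) right/bottom  bias=-1
  edge (11, 15)→(2, 12): d=(-9,-3) top-left  bias=+0
  edge (2, 12)→(4, 2): d=(2,-10) top-left  bias=+0
    (2,2)@(5, 5): e=[8,72,16] → #
    (3,2)@(7, 5): e=[-18,78,36] → ·
    (1,3)@(3, 7): e=[48,48,0] → #  [on edge]
    (3,3)@(7, 7): e=[-4,60,40] → ·
    (1,4)@(3, 9): e=[62,30,4] → #
    (3,4)@(7, 9): e=[10,42,44] → #
    (4,4)@(9, 9): e=[-16,48,64] → ·
    (1,5)@(3, 11): e=[76,12,8] → #
    (4,5)@(9, 11): e=[-2,30,68] → ·
    (1,6)@(3, 13): e=[90,-6,12] → ·
    (2,6)@(5, 13): e=[64,0,32] → #  [on edge]
    (4,6)@(9, 13): e=[12,12,72] → #
    (5,7)@(11, 15): e=[0,0,96] → ·  [on edge]
    (0,8)@(1, 17): e=[144,-48,0] → ·  [on edge]
    (8,8)@(17, 17): e=[-64,0,160] → ·  [on edge]
  covered (12 px):
    · · · · · · · · · · ·
    · · · · · · · · · · ·
    · · # · · · · · · · ·
    · # # · · · · · · · ·
    · # # # · · · · · · ·
    · # # # · · · · · · ·
    · · # # # · · · · · ·
    · · · · · · · · · · ·
    · · · · · · · · · · ·
    · · · · · · · · · · ·
T1:
  2·area = 96
  edge (7, 15)→(4, 8): d=(-3,-7) top-left  bias=+0
  edge (4, 8)→(16, 4): d=(12,-4) top-left  bias=+0
  edge (16, 4)→(7, 15): d=(-9,11) right/bottom  bias=-1
    (0,0)@(1, 1): e=[0,-96,192] → ·  [on edge]
    (9,1)@(19, 3): e=[120,0,-24] → ·  [on edge]
    (6,2)@(13, 5): e=[72,0,24] → #  [on edge]
    (7,2)@(15, 5): e=[86,8,2] → #
    (8,2)@(17, 5): e=[100,16,-20] → ·
    (3,3)@(7, 7): e=[24,0,72] → #  [on edge]
    (4,3)@(9, 7): e=[38,8,50] → #
    (5,3)@(11, 7): e=[52,16,28] → #
    (7,3)@(15, 7): e=[80,32,-16] → ·
    (0,4)@(1, 9): e=[-24,0,120] → ·  [on edge]
    (2,4)@(5, 9): e=[4,16,76] → #
    (6,4)@(13, 9): e=[60,48,-12] → ·
    (3,7)@(7, 15): e=[0,96,0] → ·  [on edge]
  covered (13 px):
    · · · · · · · · · · ·
    · · · · · · · · · · ·
    · · · · · · # # · · ·
    · · · # # # # · · · ·
    · · # # # # · · · · ·
    · · · # # · · · · · ·
    · · · # · · · · · · ·
    · · · · · · · · · · ·
    · · · · · · · · · · ·
    · · · · · · · · · · ·
T2:
  2·area = 2  (B↔C swapped to make it positive)
  edge (18, 10)→(22, 8): d=(4,-2) top-left  bias=+0
  edge (22, 8)→(11, 14): d=(-11,6) right/bottom  bias=-1
  edge (11, 14)→(18, 10): d=(7,-4) top-left  bias=+0
  covered (0 px):
    · · · · · · · · · · ·
    · · · · · · · · · · ·
    · · · · · · · · · · ·
    · · · · · · · · · · ·
    · · · · · · · · · · ·
    · · · · · · · · · · ·
    · · · · · · · · · · ·
    · · · · · · · · · · ·
    · · · · · · · · · · ·
    · · · · · · · · · · ·
T3:
  2·area = 22  (B↔C swapped to make it positive)
  edge (10, 10)→(16, 15): d=(6,5) right/bottom  bias=-1
  edge (16, 15)→(8, 12): d=(-8,-3) top-left  bias=+0
  edge (8, 12)→(10, 10): d=(2,-2) top-left  bias=+0
    (9,0)@(19, 1): e=[-99,121,0] → ·  [on edge]
    (8,1)@(17, 3): e=[-77,99,0] → ·  [on edge]
    (7,2)@(15, 5): e=[-55,77,0] → ·  [on edge]
    (6,3)@(13, 7): e=[-33,55,0] → ·  [on edge]
    (5,4)@(11, 9): e=[-11,33,0] → ·  [on edge]
    (4,5)@(9, 11): e=[11,11,0] → #  [on edge]
    (5,5)@(11, 11): e=[1,17,4] → #
    (6,5)@(13, 11): e=[-9,23,8] → ·
    (3,6)@(7, 13): e=[33,-11,0] → ·  [on edge]
    (4,6)@(9, 13): e=[23,-5,4] → ·
    (5,6)@(11, 13): e=[13,1,8] → #
    (6,6)@(13, 13): e=[3,7,12] → #
    (2,7)@(5, 15): e=[55,-33,0] → ·  [on edge]
    (1,8)@(3, 17): e=[77,-55,0] → ·  [on edge]
    (0,9)@(1, 19): e=[99,-77,0] → ·  [on edge]
  covered (4 px):
    · · · · · · · · · · ·
    · · · · · · · · · · ·
    · · · · · · · · · · ·
    · · · · · · · · · · ·
    · · · · · · · · · · ·
    · · · · # # · · · · ·
    · · · · · # # · · · ·
    · · · · · · · · · · ·
    · · · · · · · · · · ·
    · · · · · · · · · · ·

Result: [[4,5],[5,5],[5,6],[6,6]]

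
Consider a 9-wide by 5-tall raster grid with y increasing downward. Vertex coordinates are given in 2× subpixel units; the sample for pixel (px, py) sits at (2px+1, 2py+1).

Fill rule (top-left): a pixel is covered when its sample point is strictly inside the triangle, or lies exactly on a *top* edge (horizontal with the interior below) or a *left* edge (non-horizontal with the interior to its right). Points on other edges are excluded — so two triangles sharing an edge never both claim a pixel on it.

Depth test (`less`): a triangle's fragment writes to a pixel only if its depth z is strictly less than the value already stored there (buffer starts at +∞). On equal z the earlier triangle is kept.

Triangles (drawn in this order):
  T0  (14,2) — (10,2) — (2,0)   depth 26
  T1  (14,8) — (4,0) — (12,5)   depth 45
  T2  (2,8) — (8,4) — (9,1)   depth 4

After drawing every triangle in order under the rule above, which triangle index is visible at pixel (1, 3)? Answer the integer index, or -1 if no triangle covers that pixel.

T0:
  2·area = 8
  edge (14, 2)→(10, 2): d=(-4,0) right/bottom  bias=-1
  edge (10, 2)→(2, 0): d=(-8,-2) top-left  bias=+0
  edge (2, 0)→(14, 2): d=(12,2) right/bottom  bias=-1
    (3,0)@(7, 1): e=[4,2,2] → X
    (4,0)@(9, 1): e=[4,6,-2] → .
    (3,1)@(7, 3): e=[-4,-14,26] → .
  covered (1 px):
    . . . X . . . . .
    . . . . . . . . .
    . . . . . . . . .
    . . . . . . . . .
    . . . . . . . . .
T1:
  2·area = 14
  edge (14, 8)→(4, 0): d=(-10,-8) top-left  bias=+0
  edge (4, 0)→(12, 5): d=(8,5) right/bottom  bias=-1
  edge (12, 5)→(14, 8): d=(2,3) right/bottom  bias=-1
    (5,2)@(11, 5): e=[6,5,3] → X
    (6,2)@(13, 5): e=[22,-5,-3] → .
    (5,3)@(11, 7): e=[-14,21,7] → .
    (6,3)@(13, 7): e=[2,11,1] → X
    (7,3)@(15, 7): e=[18,1,-5] → .
    (6,4)@(13, 9): e=[-18,27,5] → .
  covered (2 px):
    . . . . . . . . .
    . . . . . . . . .
    . . . . . X . . .
    . . . . . . X . .
    . . . . . . . . .
T2:
  2·area = 14  (B↔C swapped to make it positive)
  edge (2, 8)→(9, 1): d=(7,-7) top-left  bias=+0
  edge (9, 1)→(8, 4): d=(-1,3) right/bottom  bias=-1
  edge (8, 4)→(2, 8): d=(-6,4) right/bottom  bias=-1
    (4,0)@(9, 1): e=[0,0,14] → .  [on edge]
    (3,1)@(7, 3): e=[0,4,10] → X  [on edge]
    (4,1)@(9, 3): e=[14,-2,2] → .
    (2,2)@(5, 5): e=[0,8,6] → X  [on edge]
    (3,2)@(7, 5): e=[14,2,-2] → .
    (1,3)@(3, 7): e=[0,12,2] → X  [on edge]
    (2,3)@(5, 7): e=[14,6,-6] → .
    (3,3)@(7, 7): e=[28,0,-14] → .  [on edge]
    (0,4)@(1, 9): e=[0,16,-2] → .  [on edge]
    (1,4)@(3, 9): e=[14,10,-10] → .
  covered (3 px):
    . . . . . . . . .
    . . . X . . . . .
    . . X . . . . . .
    . X . . . . . . .
    . . . . . . . . .

Z-buffer (winner per pixel, '.' = empty):
  . . . 0 . . . . .
  . . . 2 . . . . .
  . . 2 . . 1 . . .
  . 2 . . . . 1 . .
  . . . . . . . . .

Answer: 2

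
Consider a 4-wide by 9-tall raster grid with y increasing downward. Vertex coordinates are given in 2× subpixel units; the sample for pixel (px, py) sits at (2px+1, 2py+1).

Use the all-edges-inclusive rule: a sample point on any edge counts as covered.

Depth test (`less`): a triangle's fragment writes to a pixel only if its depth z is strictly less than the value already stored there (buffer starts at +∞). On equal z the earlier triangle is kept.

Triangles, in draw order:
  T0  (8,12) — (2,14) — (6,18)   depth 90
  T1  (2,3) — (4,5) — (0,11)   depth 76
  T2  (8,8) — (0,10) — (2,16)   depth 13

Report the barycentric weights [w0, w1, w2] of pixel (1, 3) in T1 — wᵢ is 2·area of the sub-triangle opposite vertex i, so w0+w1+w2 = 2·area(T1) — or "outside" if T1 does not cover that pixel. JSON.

T0:
  2·area = 32  (B↔C swapped to make it positive)
  edge (8, 12)→(6, 18): d=(-2,6) inclusive
  edge (6, 18)→(2, 14): d=(-4,-4) inclusive
  edge (2, 14)→(8, 12): d=(6,-2) inclusive
    (0,6)@(1, 13): e=[40,0,-8] → .  [on edge]
    (2,6)@(5, 13): e=[16,16,0] → X  [on edge]
    (3,6)@(7, 13): e=[4,24,4] → X
    (1,7)@(3, 15): e=[24,0,8] → X  [on edge]
    (3,7)@(7, 15): e=[0,16,16] → X  [on edge]
    (1,8)@(3, 17): e=[20,-8,20] → .
    (2,8)@(5, 17): e=[8,0,24] → X  [on edge]
    (3,8)@(7, 17): e=[-4,8,28] → .
  covered (6 px):
    . . . .
    . . . .
    . . . .
    . . . .
    . . . .
    . . . .
    . . X X
    . X X X
    . . X .
T1:
  2·area = 20
  edge (2, 3)→(4, 5): d=(2,2) inclusive
  edge (4, 5)→(0, 11): d=(-4,6) inclusive
  edge (0, 11)→(2, 3): d=(2,-8) inclusive
    (1,2)@(3, 5): e=[2,6,12] → X
    (2,2)@(5, 5): e=[-2,-6,28] → .
    (0,3)@(1, 7): e=[10,10,0] → X  [on edge]
    (1,3)@(3, 7): e=[6,-2,16] → .
    (0,4)@(1, 9): e=[14,2,4] → X
    (1,4)@(3, 9): e=[10,-10,20] → .
    (0,5)@(1, 11): e=[18,-6,8] → .
  covered (3 px):
    . . . .
    . . . .
    . X . .
    X . . .
    X . . .
    . . . .
    . . . .
    . . . .
    . . . .
T2:
  2·area = 52  (B↔C swapped to make it positive)
  edge (8, 8)→(2, 16): d=(-6,8) inclusive
  edge (2, 16)→(0, 10): d=(-2,-6) inclusive
  edge (0, 10)→(8, 8): d=(8,-2) inclusive
    (2,4)@(5, 9): e=[18,32,2] → X
    (3,4)@(7, 9): e=[2,44,6] → X
    (0,5)@(1, 11): e=[38,4,10] → X
    (1,5)@(3, 11): e=[22,16,14] → X
    (3,5)@(7, 11): e=[-10,40,22] → .
    (0,6)@(1, 13): e=[26,0,26] → X  [on edge]
    (2,6)@(5, 13): e=[-6,24,34] → .
    (0,7)@(1, 15): e=[14,-4,42] → .
    (1,7)@(3, 15): e=[-2,8,46] → .
  covered (7 px):
    . . . .
    . . . .
    . . . .
    . . . .
    . . X X
    X X X .
    X X . .
    . . . .
    . . . .

Answer: "outside"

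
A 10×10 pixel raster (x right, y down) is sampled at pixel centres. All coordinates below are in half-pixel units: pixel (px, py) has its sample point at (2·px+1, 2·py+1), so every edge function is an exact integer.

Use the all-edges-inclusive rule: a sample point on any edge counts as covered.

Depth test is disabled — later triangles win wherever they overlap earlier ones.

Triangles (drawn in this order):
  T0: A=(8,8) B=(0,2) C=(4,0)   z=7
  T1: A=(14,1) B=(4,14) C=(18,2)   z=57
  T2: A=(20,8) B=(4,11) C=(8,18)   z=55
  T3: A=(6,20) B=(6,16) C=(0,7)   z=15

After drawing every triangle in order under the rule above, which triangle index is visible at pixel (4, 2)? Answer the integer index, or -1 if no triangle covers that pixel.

T0:
  2·area = 40
  edge (8, 8)→(0, 2): d=(-8,-6) inclusive
  edge (0, 2)→(4, 0): d=(4,-2) inclusive
  edge (4, 0)→(8, 8): d=(4,8) inclusive
    (1,0)@(3, 1): e=[26,2,12] → X
    (2,0)@(5, 1): e=[38,6,-4] → .
    (1,1)@(3, 3): e=[10,10,20] → X
    (2,1)@(5, 3): e=[22,14,4] → X
    (3,1)@(7, 3): e=[34,18,-12] → .
    (1,2)@(3, 5): e=[-6,18,28] → .
    (2,2)@(5, 5): e=[6,22,12] → X
    (3,2)@(7, 5): e=[18,26,-4] → .
    (2,3)@(5, 7): e=[-10,30,20] → .
    (3,3)@(7, 7): e=[2,34,4] → X
    (4,3)@(9, 7): e=[14,38,-12] → .
    (3,4)@(7, 9): e=[-14,42,12] → .
  covered (5 px):
    . X . . . . . . . .
    . X X . . . . . . .
    . . X . . . . . . .
    . . . X . . . . . .
    . . . . . . . . . .
    . . . . . . . . . .
    . . . . . . . . . .
    . . . . . . . . . .
    . . . . . . . . . .
    . . . . . . . . . .
T1:
  2·area = 62  (B↔C swapped to make it positive)
  edge (14, 1)→(18, 2): d=(4,1) inclusive
  edge (18, 2)→(4, 14): d=(-14,12) inclusive
  edge (4, 14)→(14, 1): d=(10,-13) inclusive
    (6,1)@(13, 3): e=[9,46,7] → X
    (7,1)@(15, 3): e=[7,22,33] → X
    (8,1)@(17, 3): e=[5,-2,59] → .
    (5,2)@(11, 5): e=[19,42,1] → X
    (7,2)@(15, 5): e=[15,-6,53] → .
    (5,3)@(11, 7): e=[27,14,21] → X
    (6,3)@(13, 7): e=[25,-10,47] → .
    (4,4)@(9, 9): e=[37,10,15] → X
    (5,4)@(11, 9): e=[35,-14,41] → .
    (3,5)@(7, 11): e=[47,6,9] → X
    (4,5)@(9, 11): e=[45,-18,35] → .
    (2,6)@(5, 13): e=[57,2,3] → X
  covered (8 px):
    . . . . . . . . . .
    . . . . . . X X . .
    . . . . . X X . . .
    . . . . . X . . . .
    . . . . X . . . . .
    . . . X . . . . . .
    . . X . . . . . . .
    . . . . . . . . . .
    . . . . . . . . . .
    . . . . . . . . . .
T2:
  2·area = 124  (B↔C swapped to make it positive)
  edge (20, 8)→(8, 18): d=(-12,10) inclusive
  edge (8, 18)→(4, 11): d=(-4,-7) inclusive
  edge (4, 11)→(20, 8): d=(16,-3) inclusive
    (7,4)@(15, 9): e=[38,85,1] → X
    (8,4)@(17, 9): e=[18,99,7] → X
    (9,4)@(19, 9): e=[-2,113,13] → .
    (2,5)@(5, 11): e=[114,7,3] → X
    (3,5)@(7, 11): e=[94,21,9] → X
    (4,5)@(9, 11): e=[74,35,15] → X
    (5,5)@(11, 11): e=[54,49,21] → X
    (6,5)@(13, 11): e=[34,63,27] → X
    (8,5)@(17, 11): e=[-6,91,39] → .
    (2,6)@(5, 13): e=[90,-1,35] → .
    (3,6)@(7, 13): e=[70,13,41] → X
    (7,6)@(15, 13): e=[-10,69,65] → .
  covered (16 px):
    . . . . . . . . . .
    . . . . . . . . . .
    . . . . . . . . . .
    . . . . . . . . . .
    . . . . . . . X X .
    . . X X X X X X . .
    . . . X X X X . . .
    . . . X X X . . . .
    . . . . X . . . . .
    . . . . . . . . . .
T3:
  2·area = 24  (B↔C swapped to make it positive)
  edge (6, 20)→(0, 7): d=(-6,-13) inclusive
  edge (0, 7)→(6, 16): d=(6,9) inclusive
  edge (6, 16)→(6, 20): d=(0,4) inclusive
    (0,4)@(1, 9): e=[1,3,20] → X
    (1,4)@(3, 9): e=[27,-15,12] → .
    (0,5)@(1, 11): e=[-11,15,20] → .
    (1,6)@(3, 13): e=[3,9,12] → X
    (2,6)@(5, 13): e=[29,-9,4] → .
    (1,7)@(3, 15): e=[-9,21,12] → .
    (2,7)@(5, 15): e=[17,3,4] → X
    (3,7)@(7, 15): e=[43,-15,-4] → .
    (2,8)@(5, 17): e=[5,15,4] → X
    (3,8)@(7, 17): e=[31,-3,-4] → .
    (2,9)@(5, 19): e=[-7,27,4] → .
  covered (4 px):
    . . . . . . . . . .
    . . . . . . . . . .
    . . . . . . . . . .
    . . . . . . . . . .
    X . . . . . . . . .
    . . . . . . . . . .
    . X . . . . . . . .
    . . X . . . . . . .
    . . X . . . . . . .
    . . . . . . . . . .

Z-buffer (winner per pixel, '.' = empty):
  . 0 . . . . . . . .
  . 0 0 . . . 1 1 . .
  . . 0 . . 1 1 . . .
  . . . 0 . 1 . . . .
  3 . . . 1 . . 2 2 .
  . . 2 2 2 2 2 2 . .
  . 3 1 2 2 2 2 . . .
  . . 3 2 2 2 . . . .
  . . 3 . 2 . . . . .
  . . . . . . . . . .

Final: -1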